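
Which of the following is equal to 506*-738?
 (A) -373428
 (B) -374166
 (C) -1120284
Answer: A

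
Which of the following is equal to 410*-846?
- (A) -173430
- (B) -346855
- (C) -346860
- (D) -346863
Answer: C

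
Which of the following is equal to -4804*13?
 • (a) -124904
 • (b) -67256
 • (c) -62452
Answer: c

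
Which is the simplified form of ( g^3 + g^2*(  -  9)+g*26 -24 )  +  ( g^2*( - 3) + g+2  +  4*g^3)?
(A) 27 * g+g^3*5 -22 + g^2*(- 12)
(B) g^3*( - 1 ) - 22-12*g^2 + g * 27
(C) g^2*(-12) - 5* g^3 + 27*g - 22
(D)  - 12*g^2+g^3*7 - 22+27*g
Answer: A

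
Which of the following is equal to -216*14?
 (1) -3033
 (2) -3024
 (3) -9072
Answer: 2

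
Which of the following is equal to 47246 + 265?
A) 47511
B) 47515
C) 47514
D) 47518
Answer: A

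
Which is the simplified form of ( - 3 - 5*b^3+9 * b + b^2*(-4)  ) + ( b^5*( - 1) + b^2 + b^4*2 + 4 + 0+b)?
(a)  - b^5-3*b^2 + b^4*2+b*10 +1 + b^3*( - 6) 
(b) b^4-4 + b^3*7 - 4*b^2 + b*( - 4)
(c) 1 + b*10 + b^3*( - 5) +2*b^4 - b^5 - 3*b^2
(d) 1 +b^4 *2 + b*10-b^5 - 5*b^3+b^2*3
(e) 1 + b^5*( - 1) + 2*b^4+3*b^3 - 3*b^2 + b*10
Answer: c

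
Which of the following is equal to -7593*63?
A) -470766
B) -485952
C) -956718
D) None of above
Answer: D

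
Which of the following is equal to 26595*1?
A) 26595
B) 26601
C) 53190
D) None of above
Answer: A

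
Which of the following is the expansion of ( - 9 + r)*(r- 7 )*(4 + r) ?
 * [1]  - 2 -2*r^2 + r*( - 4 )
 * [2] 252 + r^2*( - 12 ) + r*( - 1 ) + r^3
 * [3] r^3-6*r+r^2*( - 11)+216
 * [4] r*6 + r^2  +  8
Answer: 2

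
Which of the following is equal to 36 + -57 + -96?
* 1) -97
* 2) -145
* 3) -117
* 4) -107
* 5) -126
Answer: 3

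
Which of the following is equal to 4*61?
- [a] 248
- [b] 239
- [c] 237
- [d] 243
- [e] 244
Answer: e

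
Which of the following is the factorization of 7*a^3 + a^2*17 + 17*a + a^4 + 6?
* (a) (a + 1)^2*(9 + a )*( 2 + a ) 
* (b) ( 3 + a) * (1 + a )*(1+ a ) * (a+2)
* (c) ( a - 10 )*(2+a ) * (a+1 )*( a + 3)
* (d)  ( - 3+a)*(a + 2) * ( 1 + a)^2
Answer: b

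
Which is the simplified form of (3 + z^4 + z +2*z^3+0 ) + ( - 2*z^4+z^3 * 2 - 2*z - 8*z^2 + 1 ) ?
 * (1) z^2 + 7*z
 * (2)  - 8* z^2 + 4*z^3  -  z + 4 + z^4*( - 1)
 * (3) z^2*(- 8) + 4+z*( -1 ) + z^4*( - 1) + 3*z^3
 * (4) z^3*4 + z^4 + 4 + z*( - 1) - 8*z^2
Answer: 2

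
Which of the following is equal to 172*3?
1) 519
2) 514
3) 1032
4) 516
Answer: 4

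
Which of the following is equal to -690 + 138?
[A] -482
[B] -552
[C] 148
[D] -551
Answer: B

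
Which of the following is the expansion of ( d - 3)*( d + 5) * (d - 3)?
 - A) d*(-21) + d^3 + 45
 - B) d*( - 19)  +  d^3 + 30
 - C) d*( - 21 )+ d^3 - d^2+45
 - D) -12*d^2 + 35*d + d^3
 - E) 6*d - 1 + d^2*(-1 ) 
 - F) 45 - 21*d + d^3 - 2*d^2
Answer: C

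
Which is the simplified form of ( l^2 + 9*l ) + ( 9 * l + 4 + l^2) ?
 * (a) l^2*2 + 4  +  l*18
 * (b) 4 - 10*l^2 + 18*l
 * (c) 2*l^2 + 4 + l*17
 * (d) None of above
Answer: a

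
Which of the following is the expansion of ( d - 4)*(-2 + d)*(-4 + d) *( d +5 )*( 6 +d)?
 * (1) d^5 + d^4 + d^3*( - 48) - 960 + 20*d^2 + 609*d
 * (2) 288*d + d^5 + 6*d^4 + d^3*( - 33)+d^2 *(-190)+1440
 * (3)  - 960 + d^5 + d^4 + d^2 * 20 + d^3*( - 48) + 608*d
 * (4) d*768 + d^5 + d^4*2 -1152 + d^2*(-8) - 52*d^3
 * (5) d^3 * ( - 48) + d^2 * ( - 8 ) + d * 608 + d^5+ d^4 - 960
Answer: 3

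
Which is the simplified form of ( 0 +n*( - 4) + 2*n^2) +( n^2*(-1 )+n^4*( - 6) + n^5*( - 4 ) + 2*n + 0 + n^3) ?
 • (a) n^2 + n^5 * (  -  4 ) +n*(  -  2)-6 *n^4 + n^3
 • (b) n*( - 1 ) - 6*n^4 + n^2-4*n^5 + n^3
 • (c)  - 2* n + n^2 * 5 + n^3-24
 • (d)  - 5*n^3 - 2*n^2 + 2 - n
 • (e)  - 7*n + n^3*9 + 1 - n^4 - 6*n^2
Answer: a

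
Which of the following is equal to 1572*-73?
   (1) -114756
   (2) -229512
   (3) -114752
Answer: 1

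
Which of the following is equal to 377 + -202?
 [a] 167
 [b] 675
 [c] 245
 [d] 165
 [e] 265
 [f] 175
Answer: f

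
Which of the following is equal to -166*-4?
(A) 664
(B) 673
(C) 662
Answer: A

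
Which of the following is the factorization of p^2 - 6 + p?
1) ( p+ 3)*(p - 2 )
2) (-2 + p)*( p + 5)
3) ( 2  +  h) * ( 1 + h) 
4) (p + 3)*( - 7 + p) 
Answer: 1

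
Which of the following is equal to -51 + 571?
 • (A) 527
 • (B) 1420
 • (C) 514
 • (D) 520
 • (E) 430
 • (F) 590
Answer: D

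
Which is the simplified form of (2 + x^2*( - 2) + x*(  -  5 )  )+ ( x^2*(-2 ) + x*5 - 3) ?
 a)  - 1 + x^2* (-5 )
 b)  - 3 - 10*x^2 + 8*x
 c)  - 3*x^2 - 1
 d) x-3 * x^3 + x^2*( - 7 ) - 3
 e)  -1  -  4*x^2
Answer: e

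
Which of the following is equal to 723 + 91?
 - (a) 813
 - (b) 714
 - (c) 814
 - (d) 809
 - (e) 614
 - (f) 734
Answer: c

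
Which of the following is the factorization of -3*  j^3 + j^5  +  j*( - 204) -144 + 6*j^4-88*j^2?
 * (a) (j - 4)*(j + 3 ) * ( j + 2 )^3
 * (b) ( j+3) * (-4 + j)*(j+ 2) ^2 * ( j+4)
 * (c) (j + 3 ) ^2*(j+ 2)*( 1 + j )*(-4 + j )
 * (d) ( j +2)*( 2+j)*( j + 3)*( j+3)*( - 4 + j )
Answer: d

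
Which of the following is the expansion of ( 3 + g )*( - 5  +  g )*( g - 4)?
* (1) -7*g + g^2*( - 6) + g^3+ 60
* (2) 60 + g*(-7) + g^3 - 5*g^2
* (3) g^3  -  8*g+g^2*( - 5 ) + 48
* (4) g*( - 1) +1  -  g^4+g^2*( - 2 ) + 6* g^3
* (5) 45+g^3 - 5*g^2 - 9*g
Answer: 1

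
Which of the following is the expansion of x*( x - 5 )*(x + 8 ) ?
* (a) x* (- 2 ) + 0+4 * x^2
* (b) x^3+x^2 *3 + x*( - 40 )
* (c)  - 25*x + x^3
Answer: b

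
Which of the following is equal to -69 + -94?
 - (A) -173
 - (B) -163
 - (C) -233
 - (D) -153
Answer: B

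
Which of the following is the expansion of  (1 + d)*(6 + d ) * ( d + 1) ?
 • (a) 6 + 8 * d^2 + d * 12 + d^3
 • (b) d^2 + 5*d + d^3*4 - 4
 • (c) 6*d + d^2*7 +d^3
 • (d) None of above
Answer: d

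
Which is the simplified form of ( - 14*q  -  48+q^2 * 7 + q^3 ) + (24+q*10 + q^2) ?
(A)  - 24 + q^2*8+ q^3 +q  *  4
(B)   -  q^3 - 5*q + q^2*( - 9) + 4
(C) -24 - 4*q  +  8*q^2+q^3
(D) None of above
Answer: C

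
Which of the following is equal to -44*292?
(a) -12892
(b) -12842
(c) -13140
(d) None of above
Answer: d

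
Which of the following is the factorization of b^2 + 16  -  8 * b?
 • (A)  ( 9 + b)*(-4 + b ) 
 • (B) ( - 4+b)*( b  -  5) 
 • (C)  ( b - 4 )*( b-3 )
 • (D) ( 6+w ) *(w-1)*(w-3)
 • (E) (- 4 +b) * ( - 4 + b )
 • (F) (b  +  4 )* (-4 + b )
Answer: E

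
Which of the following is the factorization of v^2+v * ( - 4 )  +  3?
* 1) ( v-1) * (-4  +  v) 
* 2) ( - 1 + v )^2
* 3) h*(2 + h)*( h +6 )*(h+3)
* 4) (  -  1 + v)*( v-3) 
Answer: 4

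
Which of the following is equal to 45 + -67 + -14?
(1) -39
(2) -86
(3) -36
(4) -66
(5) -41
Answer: 3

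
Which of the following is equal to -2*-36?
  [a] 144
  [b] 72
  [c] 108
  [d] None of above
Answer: b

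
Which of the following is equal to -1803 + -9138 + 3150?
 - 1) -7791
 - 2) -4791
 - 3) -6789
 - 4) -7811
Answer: 1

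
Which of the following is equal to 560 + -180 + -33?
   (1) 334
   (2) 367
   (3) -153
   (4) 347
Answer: 4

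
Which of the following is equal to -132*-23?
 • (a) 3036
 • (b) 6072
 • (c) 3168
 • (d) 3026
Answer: a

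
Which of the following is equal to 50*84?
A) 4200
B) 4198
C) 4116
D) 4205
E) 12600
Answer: A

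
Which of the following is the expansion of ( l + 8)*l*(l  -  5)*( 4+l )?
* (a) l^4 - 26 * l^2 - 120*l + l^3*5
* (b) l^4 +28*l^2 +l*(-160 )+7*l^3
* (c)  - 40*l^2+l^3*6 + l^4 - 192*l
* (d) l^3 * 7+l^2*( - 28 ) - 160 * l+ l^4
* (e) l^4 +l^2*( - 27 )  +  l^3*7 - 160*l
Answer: d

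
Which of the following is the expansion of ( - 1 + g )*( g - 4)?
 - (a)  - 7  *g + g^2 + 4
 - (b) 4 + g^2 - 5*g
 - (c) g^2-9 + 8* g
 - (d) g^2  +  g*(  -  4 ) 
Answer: b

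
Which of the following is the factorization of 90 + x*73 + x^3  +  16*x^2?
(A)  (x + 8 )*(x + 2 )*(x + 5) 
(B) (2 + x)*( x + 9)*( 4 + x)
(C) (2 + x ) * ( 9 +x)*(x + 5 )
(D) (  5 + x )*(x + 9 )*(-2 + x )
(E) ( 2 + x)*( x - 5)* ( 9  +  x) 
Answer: C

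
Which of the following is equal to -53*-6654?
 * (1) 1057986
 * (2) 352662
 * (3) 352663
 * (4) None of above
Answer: 2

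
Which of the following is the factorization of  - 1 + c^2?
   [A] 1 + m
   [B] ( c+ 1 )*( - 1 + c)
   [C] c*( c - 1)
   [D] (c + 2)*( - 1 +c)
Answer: B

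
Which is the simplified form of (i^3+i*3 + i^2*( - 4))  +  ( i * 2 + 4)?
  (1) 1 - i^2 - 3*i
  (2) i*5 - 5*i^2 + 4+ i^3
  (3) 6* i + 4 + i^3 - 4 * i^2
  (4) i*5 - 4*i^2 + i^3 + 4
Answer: 4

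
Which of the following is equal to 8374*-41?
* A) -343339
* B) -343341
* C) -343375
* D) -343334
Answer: D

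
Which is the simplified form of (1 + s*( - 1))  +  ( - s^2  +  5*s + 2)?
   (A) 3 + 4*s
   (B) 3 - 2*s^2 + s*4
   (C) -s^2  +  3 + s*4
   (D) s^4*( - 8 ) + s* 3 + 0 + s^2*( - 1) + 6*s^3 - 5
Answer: C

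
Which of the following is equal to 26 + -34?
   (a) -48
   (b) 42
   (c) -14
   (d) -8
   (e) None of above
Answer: d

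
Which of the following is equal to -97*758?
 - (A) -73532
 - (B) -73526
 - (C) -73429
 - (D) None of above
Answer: B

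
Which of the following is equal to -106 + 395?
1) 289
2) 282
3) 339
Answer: 1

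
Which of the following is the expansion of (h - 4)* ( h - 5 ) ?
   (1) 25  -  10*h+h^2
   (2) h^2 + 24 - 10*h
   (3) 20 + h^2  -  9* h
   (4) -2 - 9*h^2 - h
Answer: 3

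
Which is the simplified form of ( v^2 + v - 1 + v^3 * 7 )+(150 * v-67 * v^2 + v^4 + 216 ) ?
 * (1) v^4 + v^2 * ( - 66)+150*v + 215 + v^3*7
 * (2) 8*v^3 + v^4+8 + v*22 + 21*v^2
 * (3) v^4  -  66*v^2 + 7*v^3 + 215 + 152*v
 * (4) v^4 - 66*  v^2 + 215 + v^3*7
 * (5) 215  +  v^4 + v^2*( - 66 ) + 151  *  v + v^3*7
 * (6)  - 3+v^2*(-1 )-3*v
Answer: 5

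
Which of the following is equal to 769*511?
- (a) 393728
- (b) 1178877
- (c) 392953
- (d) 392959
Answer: d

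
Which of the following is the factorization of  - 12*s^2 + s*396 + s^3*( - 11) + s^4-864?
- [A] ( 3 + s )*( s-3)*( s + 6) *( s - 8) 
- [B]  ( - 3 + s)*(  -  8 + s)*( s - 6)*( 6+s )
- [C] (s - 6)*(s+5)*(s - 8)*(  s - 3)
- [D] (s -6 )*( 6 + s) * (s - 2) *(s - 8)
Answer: B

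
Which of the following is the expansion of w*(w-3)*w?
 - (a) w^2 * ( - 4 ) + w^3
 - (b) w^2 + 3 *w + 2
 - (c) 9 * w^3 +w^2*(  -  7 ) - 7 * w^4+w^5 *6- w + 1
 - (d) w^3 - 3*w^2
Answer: d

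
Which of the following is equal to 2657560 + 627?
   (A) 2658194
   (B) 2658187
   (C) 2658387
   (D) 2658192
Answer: B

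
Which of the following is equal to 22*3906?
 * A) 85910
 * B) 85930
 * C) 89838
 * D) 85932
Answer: D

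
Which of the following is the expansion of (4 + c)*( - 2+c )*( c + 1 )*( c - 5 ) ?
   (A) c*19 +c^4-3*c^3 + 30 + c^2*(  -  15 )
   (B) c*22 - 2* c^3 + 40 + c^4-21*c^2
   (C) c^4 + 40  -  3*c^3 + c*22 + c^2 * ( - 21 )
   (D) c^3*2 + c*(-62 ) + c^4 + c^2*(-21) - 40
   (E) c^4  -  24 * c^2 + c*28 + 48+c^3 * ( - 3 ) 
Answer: B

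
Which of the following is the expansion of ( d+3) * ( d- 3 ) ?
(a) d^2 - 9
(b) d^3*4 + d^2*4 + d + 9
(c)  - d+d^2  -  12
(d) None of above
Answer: a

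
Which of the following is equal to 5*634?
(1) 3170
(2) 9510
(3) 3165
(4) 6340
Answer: 1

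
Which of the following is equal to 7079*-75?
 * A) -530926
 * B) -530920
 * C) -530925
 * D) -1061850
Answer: C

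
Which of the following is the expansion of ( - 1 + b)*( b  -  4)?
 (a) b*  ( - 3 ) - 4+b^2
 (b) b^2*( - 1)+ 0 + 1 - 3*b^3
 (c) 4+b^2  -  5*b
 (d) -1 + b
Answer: c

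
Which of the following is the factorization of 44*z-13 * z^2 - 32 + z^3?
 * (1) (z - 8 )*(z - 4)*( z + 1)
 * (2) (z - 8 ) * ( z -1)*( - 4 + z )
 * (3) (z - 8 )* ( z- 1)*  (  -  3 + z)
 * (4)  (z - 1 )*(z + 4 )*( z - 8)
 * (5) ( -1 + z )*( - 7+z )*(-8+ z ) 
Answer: 2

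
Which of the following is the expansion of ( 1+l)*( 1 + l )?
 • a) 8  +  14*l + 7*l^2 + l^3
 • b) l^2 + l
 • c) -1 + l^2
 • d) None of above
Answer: d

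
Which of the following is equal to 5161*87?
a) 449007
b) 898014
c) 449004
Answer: a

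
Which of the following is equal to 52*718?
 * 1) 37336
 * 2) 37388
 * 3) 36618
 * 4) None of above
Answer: 1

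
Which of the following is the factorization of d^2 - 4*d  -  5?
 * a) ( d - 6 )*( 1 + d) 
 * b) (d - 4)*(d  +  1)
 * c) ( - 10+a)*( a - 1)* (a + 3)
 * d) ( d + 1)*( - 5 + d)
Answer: d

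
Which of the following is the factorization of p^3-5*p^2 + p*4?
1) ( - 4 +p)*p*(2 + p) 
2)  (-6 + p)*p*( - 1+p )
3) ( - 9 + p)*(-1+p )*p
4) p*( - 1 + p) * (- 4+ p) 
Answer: 4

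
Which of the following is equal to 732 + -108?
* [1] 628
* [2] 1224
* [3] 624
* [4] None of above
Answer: 3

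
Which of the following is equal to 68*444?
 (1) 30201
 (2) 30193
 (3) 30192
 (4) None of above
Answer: 3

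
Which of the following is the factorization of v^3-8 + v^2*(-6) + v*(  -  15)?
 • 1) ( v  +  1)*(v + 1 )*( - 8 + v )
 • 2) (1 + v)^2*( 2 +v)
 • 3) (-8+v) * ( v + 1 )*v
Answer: 1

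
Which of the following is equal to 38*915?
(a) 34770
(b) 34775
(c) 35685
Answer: a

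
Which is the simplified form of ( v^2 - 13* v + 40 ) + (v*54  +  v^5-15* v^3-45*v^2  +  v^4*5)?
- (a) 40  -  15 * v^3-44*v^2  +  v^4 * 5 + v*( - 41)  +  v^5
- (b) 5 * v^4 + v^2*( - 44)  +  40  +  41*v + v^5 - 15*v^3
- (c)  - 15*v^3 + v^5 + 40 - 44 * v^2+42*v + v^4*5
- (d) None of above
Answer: b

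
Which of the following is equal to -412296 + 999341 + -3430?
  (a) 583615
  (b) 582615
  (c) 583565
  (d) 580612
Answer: a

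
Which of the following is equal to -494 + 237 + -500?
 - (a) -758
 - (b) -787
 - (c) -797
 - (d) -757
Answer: d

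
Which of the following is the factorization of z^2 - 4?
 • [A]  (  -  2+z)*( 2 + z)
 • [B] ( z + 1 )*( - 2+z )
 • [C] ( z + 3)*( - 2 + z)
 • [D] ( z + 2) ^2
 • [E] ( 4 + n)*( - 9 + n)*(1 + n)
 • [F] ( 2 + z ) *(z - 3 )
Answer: A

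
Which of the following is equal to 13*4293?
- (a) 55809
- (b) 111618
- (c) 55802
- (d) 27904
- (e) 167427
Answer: a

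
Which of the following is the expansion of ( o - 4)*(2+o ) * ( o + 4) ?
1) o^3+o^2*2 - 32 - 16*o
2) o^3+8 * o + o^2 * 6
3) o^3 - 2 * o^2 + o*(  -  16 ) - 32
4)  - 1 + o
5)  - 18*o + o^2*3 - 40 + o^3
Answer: 1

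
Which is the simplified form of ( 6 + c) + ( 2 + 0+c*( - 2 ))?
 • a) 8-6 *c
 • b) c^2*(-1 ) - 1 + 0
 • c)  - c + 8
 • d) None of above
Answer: c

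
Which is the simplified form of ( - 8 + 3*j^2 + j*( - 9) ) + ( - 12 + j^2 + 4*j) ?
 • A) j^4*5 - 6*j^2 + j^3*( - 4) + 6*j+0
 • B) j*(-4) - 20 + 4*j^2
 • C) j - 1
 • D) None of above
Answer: D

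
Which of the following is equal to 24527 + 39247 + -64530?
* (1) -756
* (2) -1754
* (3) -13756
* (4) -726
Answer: 1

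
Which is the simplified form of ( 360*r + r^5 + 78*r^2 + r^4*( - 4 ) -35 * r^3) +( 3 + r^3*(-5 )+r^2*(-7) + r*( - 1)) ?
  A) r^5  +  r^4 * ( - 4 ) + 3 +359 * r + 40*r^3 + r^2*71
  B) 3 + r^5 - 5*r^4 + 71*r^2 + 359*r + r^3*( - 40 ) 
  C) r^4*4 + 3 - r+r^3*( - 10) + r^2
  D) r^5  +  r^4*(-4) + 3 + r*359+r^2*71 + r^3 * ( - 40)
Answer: D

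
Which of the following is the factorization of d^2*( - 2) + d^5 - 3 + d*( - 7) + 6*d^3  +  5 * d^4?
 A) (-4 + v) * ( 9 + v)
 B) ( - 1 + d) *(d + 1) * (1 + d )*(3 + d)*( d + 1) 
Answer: B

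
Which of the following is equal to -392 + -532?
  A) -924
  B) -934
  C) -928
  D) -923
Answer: A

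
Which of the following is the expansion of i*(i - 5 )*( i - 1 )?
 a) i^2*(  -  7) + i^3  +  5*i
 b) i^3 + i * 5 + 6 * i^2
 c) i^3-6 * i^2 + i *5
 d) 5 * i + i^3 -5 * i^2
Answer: c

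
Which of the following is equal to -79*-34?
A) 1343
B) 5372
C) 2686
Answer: C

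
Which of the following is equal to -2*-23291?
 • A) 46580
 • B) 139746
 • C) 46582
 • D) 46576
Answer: C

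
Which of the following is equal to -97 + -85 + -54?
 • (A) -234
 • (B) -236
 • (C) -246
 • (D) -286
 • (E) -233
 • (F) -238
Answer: B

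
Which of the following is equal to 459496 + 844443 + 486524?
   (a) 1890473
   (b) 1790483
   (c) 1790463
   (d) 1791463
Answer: c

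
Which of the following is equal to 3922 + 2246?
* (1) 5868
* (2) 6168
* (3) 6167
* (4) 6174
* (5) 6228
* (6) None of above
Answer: 2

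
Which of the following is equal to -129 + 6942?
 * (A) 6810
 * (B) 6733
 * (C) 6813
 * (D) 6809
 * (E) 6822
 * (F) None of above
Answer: C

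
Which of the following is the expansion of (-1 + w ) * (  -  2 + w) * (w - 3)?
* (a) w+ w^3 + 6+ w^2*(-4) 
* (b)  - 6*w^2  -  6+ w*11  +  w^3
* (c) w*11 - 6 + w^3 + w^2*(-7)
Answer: b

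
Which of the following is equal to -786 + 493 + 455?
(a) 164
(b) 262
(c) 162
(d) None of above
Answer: c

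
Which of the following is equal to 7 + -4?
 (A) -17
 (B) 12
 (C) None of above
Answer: C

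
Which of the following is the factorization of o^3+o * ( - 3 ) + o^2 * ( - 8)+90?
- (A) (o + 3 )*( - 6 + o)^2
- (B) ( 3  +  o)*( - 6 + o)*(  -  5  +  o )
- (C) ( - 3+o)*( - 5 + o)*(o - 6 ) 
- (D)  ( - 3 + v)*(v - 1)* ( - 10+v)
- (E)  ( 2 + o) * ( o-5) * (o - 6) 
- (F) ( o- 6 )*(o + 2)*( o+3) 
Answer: B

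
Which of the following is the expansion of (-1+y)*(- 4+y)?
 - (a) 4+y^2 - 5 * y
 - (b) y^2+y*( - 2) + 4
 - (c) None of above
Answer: a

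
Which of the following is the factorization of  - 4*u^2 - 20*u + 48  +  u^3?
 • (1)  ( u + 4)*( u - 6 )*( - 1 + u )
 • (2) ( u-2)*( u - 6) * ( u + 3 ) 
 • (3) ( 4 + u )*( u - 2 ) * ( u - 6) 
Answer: 3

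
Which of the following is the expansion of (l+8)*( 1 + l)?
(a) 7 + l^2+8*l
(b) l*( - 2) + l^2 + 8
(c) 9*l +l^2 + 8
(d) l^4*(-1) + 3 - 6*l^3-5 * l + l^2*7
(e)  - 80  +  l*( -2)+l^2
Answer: c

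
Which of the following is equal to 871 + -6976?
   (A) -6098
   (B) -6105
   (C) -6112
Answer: B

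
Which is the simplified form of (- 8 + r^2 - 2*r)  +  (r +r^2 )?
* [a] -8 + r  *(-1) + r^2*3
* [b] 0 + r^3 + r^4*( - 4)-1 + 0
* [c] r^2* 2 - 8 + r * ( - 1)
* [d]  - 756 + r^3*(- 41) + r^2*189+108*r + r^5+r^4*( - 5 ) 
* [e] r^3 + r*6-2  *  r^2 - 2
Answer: c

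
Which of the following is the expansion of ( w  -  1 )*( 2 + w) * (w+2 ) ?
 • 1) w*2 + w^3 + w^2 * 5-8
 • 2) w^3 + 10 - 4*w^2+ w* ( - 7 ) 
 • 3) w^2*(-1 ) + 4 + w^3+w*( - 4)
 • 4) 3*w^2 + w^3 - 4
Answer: 4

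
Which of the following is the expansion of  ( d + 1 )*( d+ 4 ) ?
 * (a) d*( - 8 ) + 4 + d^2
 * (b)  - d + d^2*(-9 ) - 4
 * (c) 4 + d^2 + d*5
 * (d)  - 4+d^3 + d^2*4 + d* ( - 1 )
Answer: c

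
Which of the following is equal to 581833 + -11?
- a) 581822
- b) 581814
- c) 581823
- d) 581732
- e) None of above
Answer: a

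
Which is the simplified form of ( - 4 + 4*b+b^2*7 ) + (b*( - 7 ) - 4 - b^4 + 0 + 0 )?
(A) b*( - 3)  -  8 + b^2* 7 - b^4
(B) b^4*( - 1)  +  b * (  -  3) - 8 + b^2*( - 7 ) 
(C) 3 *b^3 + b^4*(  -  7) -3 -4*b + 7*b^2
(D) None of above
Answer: A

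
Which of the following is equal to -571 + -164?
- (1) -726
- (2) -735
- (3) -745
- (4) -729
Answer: 2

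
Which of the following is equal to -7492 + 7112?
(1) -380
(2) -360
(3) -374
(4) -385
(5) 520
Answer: 1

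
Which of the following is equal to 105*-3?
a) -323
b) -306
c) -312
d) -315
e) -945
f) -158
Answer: d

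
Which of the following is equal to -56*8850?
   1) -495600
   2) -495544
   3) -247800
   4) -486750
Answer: 1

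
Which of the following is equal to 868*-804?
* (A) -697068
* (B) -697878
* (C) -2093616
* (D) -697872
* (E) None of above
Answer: D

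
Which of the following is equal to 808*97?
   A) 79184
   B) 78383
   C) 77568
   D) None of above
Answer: D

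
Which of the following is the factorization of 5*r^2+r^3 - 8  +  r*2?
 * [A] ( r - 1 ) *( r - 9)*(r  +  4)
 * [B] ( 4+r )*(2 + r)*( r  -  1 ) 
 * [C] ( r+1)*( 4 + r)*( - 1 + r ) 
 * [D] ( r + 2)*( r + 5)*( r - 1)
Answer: B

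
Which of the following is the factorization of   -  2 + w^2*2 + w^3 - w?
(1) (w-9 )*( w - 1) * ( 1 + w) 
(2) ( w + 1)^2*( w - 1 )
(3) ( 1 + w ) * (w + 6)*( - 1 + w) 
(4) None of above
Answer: 4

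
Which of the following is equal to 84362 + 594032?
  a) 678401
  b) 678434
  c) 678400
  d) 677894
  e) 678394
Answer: e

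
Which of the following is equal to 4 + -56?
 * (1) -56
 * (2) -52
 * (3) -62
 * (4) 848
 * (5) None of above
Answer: 2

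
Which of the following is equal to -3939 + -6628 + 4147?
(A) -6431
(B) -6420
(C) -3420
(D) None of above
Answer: B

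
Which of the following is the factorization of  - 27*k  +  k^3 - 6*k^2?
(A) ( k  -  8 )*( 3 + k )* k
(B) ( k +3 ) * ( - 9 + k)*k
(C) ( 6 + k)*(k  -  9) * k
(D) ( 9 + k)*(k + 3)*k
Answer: B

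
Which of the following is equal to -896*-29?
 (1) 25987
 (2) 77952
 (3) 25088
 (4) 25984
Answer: 4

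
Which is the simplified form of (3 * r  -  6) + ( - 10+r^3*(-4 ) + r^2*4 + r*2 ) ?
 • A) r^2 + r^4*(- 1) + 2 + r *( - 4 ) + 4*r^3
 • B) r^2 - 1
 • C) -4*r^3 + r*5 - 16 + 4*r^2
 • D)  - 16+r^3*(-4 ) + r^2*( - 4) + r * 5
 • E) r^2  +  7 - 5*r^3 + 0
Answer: C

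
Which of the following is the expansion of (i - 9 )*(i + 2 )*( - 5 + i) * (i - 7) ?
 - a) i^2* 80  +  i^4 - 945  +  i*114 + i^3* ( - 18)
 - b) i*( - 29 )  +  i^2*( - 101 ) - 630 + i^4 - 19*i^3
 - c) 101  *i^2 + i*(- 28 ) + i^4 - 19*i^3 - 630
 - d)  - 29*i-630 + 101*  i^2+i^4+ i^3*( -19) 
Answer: d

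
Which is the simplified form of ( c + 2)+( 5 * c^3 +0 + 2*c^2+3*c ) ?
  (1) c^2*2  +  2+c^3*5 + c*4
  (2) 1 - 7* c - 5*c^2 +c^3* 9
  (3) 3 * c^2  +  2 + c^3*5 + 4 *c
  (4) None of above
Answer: 1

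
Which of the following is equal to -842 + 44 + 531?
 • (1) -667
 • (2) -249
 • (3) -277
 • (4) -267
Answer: 4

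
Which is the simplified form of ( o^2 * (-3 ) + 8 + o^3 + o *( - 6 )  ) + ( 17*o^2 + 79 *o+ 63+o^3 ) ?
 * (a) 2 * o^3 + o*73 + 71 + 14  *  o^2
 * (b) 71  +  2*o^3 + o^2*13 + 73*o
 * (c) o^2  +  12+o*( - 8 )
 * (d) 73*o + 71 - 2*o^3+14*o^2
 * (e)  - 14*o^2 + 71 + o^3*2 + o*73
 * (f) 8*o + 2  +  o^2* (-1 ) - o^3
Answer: a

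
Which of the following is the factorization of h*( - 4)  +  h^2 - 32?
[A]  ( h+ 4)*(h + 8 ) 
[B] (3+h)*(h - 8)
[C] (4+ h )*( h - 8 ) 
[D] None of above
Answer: C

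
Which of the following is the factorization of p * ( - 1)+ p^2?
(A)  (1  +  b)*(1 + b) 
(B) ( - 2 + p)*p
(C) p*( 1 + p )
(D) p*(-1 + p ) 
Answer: D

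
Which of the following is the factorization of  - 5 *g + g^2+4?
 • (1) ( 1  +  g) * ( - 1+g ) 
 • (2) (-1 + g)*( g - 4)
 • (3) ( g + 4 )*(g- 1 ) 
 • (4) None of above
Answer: 2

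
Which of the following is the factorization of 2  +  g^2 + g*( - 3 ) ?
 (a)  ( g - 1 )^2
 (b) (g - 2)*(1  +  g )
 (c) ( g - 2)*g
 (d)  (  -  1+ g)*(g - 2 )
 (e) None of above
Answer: d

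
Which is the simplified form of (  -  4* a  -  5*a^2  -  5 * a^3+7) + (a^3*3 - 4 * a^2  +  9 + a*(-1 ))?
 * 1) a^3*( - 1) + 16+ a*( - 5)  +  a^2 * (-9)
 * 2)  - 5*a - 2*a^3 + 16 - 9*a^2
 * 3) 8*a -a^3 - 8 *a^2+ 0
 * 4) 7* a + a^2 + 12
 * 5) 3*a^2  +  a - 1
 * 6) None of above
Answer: 2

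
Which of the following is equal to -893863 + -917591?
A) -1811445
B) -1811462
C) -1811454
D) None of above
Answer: C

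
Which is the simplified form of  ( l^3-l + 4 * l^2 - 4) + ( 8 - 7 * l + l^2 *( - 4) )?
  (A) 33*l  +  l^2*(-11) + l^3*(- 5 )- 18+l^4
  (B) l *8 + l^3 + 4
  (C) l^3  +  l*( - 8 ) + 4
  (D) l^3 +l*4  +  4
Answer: C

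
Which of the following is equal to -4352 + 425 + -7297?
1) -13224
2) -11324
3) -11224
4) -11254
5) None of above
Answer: 3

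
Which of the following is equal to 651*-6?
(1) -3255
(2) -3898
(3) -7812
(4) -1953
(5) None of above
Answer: 5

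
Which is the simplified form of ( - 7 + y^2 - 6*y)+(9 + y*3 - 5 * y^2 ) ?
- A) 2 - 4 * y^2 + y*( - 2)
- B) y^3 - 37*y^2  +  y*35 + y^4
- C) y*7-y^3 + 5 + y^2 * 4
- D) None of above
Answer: D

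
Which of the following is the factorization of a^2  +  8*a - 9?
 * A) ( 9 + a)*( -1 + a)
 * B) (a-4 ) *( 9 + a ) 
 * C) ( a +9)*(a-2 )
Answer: A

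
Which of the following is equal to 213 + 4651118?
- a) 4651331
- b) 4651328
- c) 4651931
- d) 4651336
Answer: a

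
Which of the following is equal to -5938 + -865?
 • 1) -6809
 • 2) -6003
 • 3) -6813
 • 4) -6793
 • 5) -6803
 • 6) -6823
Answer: 5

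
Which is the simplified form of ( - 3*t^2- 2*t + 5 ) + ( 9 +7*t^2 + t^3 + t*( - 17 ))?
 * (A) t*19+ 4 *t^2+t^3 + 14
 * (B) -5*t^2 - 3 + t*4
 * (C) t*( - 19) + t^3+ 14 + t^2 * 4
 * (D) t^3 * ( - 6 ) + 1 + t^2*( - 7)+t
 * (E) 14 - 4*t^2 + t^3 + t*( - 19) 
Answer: C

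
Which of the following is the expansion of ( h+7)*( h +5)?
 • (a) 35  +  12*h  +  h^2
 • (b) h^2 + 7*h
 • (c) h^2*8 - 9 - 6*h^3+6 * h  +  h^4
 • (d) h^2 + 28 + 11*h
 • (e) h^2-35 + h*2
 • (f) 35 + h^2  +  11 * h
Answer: a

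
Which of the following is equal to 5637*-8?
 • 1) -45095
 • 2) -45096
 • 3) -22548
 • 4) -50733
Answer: 2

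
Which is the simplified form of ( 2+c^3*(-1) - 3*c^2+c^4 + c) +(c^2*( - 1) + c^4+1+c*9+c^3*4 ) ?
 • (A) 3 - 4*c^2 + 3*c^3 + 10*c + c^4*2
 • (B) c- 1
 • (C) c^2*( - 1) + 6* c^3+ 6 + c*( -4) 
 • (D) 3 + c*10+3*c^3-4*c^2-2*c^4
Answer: A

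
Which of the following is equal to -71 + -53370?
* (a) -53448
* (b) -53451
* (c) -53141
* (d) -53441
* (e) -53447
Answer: d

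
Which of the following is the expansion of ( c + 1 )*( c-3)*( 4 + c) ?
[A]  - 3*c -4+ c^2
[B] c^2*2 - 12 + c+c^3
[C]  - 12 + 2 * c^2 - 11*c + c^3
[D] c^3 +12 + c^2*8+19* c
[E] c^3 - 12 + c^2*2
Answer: C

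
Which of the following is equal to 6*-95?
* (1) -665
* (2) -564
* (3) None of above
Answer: 3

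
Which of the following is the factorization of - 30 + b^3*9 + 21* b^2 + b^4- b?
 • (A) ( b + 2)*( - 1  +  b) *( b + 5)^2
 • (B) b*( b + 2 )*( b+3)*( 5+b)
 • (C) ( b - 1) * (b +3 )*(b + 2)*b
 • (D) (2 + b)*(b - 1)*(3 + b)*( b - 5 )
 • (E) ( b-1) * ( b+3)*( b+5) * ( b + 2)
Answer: E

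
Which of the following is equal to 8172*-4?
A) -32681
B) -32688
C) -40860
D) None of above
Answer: B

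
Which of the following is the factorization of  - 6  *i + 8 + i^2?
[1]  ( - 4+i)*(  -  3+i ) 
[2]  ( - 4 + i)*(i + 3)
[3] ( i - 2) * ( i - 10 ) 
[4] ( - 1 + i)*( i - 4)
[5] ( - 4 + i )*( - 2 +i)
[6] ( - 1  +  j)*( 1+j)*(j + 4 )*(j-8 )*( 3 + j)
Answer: 5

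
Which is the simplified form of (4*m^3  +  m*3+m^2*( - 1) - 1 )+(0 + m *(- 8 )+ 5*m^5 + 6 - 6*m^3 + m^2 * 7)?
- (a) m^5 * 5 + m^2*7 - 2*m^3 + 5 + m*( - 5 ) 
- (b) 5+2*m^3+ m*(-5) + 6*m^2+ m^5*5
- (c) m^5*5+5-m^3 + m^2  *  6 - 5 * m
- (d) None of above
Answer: d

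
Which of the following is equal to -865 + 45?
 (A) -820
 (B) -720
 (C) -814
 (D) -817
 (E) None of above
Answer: A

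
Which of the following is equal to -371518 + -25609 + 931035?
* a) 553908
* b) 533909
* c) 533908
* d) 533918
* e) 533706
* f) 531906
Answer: c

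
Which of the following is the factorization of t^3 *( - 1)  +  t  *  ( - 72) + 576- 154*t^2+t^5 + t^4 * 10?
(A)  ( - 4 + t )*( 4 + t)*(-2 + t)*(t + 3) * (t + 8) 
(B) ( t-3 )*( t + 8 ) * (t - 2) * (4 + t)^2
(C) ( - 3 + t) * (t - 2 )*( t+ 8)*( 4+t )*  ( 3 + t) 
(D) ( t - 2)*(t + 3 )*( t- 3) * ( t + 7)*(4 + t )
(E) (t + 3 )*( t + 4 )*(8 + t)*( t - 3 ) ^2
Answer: C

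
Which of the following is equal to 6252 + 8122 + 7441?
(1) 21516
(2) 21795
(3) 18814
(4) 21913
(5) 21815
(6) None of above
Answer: 5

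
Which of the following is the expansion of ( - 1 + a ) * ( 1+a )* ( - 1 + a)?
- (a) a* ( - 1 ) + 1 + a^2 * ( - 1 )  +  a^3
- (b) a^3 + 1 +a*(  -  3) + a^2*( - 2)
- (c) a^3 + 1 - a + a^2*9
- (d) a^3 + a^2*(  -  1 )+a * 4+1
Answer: a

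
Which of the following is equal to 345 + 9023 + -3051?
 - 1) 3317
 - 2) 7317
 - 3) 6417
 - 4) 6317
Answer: 4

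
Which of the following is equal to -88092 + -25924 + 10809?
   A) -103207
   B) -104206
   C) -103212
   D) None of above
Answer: A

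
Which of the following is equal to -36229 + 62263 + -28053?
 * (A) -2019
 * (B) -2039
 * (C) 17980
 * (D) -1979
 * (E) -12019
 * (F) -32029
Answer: A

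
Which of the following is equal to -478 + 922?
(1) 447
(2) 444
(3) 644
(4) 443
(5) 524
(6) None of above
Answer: 2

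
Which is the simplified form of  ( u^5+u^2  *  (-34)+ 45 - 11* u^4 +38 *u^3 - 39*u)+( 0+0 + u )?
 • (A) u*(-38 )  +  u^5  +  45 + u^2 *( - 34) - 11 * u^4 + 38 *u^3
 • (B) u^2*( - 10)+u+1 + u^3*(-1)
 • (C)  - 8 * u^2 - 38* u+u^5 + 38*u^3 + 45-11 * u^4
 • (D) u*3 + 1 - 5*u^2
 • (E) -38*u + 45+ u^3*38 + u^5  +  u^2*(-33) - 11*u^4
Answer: A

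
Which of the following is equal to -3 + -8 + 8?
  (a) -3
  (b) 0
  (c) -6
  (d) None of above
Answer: a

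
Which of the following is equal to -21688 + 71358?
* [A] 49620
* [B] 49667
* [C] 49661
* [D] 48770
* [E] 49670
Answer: E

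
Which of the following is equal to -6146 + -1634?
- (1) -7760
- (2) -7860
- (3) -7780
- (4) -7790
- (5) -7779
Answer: 3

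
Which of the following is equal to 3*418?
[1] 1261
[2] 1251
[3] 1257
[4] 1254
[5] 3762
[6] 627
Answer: 4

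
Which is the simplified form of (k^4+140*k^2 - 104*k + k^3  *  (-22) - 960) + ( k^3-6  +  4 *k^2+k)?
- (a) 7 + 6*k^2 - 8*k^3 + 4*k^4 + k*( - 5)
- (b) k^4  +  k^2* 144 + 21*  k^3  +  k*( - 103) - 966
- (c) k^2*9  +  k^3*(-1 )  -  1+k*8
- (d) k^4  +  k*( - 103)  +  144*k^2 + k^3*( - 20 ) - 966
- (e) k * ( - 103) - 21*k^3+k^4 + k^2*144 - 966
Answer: e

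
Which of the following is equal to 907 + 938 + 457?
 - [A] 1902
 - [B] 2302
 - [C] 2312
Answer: B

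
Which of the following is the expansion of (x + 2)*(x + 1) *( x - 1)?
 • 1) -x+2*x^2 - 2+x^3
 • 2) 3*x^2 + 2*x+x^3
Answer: 1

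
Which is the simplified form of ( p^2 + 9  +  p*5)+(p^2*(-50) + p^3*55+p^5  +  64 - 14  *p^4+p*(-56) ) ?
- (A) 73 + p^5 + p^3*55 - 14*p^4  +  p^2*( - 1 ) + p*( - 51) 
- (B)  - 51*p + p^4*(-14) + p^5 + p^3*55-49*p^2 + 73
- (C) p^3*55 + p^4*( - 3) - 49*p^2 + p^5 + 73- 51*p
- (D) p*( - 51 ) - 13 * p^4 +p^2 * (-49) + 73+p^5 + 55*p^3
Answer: B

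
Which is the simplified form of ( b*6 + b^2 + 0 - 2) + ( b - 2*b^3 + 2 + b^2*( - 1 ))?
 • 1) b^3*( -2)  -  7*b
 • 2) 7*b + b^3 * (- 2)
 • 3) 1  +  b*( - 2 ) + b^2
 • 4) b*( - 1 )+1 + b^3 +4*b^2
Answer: 2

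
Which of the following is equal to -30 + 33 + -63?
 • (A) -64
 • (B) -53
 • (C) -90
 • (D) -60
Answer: D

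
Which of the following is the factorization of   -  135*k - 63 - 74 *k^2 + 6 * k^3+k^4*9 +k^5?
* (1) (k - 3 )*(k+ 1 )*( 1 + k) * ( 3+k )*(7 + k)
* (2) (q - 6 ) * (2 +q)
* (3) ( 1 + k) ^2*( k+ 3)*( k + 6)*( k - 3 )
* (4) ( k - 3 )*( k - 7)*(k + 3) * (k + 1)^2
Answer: 1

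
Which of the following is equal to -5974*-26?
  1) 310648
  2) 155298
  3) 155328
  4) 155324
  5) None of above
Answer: 4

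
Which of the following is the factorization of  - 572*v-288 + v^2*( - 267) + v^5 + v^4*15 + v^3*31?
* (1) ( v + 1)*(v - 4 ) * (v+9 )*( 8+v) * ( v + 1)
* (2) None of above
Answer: 1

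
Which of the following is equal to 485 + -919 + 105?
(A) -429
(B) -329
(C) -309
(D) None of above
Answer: B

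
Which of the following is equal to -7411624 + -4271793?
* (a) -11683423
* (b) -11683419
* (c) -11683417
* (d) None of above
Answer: c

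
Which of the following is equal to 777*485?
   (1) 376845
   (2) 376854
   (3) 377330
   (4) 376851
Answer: 1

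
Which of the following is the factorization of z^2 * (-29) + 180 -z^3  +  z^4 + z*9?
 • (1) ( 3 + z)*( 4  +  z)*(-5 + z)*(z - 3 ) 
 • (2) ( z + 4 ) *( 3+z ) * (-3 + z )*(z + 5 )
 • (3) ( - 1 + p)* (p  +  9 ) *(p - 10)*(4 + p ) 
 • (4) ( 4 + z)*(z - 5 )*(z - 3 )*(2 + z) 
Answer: 1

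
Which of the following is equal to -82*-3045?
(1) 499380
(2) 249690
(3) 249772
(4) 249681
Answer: 2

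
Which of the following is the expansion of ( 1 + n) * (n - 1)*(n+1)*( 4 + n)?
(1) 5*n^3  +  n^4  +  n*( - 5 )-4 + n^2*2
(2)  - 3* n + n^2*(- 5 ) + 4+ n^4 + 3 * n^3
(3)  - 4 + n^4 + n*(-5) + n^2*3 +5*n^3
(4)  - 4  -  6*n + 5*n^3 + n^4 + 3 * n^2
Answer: 3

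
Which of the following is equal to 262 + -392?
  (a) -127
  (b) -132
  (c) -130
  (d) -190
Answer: c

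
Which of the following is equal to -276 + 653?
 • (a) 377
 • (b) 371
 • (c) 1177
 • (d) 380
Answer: a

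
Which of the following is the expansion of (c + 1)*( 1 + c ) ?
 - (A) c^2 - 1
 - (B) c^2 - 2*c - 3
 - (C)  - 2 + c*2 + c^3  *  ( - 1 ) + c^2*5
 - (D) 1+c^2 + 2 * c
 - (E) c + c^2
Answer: D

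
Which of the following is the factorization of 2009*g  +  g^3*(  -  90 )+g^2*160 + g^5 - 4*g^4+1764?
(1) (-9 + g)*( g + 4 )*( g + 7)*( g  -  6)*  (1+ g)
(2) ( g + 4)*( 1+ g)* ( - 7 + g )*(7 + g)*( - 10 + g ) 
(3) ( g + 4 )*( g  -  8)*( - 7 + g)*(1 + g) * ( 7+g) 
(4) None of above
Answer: 4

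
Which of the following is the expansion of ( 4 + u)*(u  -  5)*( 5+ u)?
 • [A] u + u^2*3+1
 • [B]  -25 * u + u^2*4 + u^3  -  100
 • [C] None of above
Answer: B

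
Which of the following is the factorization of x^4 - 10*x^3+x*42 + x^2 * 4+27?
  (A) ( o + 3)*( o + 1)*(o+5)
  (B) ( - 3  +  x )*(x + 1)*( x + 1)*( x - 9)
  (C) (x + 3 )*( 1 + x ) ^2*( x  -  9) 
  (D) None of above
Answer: B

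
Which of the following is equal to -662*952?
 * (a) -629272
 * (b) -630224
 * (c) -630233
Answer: b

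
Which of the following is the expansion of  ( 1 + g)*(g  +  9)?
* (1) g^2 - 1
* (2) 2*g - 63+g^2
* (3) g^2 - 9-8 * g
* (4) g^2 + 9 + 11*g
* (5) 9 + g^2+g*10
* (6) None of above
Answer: 5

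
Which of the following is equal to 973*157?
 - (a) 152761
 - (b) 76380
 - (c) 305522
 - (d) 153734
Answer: a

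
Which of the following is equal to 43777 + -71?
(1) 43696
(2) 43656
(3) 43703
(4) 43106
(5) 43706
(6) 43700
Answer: 5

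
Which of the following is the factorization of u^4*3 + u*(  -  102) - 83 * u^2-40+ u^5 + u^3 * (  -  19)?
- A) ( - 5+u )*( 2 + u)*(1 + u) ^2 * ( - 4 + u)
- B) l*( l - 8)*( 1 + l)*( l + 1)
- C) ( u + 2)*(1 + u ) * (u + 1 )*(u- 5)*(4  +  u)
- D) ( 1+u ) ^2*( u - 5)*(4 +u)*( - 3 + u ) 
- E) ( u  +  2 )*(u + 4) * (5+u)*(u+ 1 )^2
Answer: C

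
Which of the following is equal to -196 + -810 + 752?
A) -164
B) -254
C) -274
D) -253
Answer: B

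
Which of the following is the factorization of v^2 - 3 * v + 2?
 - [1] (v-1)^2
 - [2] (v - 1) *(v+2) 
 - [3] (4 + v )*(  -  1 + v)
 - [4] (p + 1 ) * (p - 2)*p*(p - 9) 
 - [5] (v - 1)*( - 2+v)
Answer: 5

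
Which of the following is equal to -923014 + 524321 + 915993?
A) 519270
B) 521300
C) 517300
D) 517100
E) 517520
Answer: C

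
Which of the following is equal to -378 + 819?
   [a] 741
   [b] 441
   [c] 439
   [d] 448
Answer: b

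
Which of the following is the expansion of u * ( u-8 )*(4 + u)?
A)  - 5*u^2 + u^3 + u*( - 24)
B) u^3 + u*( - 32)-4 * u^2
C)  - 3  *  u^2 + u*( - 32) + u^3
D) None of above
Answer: B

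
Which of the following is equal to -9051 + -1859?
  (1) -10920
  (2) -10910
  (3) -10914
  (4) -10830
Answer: 2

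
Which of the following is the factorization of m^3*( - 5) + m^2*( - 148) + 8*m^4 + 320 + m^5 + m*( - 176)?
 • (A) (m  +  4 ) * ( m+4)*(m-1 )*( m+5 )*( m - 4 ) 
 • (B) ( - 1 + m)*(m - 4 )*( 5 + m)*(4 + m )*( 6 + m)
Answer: A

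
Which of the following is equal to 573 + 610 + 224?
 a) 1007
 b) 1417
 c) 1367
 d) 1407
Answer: d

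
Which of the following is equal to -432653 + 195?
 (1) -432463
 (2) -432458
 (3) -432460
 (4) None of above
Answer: 2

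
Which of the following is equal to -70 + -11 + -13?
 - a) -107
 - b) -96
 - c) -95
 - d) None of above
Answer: d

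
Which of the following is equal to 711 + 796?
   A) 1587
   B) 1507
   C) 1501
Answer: B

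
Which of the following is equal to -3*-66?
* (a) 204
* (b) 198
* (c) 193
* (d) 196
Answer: b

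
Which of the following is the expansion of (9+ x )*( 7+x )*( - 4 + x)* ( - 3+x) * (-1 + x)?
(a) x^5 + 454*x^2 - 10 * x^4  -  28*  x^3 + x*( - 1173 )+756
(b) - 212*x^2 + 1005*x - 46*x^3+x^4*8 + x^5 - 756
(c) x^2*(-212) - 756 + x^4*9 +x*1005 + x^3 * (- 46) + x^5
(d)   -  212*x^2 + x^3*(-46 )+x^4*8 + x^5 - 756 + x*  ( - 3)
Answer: b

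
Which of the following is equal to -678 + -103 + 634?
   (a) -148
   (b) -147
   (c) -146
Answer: b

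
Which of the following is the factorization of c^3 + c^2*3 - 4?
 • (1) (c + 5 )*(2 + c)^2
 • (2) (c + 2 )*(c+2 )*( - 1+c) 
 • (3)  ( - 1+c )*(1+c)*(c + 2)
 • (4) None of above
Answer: 2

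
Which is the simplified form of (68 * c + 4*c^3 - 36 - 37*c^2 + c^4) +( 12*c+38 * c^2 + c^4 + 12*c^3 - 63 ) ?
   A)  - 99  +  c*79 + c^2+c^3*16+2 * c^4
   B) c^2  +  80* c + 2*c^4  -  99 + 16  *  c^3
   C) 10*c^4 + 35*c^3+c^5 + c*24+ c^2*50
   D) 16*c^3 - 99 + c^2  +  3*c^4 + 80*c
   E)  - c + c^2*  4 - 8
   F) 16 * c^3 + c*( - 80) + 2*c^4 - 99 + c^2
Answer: B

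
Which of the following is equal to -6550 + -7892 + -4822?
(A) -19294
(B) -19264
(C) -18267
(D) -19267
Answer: B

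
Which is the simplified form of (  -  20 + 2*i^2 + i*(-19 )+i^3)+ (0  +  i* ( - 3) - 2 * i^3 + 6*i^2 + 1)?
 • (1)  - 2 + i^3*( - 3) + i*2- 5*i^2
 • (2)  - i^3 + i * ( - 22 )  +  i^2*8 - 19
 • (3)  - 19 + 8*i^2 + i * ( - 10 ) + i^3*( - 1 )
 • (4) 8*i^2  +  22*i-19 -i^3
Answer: 2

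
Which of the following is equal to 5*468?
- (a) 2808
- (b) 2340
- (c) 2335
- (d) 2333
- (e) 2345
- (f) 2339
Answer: b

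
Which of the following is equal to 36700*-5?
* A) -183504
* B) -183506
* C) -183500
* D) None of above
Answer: C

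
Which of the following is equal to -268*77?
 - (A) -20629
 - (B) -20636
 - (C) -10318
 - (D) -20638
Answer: B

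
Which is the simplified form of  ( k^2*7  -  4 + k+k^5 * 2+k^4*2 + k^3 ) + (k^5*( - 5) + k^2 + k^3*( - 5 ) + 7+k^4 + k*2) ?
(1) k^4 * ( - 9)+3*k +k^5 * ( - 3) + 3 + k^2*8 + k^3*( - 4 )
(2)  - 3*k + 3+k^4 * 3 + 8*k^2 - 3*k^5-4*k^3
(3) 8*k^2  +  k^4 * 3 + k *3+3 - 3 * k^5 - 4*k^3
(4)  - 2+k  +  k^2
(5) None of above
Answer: 3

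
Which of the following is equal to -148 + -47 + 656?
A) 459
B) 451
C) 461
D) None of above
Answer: C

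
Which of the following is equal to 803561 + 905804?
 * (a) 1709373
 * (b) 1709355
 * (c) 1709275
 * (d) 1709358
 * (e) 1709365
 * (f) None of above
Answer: e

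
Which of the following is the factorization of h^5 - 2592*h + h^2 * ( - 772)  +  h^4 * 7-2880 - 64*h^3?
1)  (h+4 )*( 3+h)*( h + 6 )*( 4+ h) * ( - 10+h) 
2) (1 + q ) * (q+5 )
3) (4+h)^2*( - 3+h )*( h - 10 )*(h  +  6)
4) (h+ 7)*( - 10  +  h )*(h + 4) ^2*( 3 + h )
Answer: 1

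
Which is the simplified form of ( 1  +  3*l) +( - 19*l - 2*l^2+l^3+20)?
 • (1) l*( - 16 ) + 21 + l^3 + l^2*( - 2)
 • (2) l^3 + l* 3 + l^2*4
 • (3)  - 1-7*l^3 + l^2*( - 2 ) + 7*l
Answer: 1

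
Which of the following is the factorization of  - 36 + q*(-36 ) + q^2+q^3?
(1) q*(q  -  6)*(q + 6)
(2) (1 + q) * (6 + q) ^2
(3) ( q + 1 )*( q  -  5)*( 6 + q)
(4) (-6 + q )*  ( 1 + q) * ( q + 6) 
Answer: 4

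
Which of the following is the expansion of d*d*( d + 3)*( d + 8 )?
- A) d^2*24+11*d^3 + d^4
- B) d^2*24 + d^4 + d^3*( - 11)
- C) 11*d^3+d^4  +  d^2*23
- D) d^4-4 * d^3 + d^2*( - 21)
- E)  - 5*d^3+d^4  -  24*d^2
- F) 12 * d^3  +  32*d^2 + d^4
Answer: A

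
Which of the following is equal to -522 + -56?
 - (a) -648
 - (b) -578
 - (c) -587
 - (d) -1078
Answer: b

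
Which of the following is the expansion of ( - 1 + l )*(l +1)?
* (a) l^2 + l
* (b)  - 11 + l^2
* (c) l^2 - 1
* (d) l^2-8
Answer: c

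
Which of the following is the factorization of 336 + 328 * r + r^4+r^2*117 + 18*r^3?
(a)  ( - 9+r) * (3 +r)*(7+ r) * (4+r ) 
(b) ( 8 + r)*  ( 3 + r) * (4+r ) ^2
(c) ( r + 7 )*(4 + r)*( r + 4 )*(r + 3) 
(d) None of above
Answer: c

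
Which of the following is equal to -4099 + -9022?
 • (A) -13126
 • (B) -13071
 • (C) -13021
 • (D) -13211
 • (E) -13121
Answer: E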